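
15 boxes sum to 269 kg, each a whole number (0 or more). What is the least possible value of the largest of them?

18

The average is 269/15 > 17, so not all 15 can be 17 or less; the largest is ≥ 18.
Taking 1 copy of 17 and 14 copies of 18 gives exactly 269, so 18 is attained.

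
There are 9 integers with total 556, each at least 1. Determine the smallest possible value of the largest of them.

62

The 9 values sum to 556, so their maximum is at least ⌈556/9⌉ = 62.
Achievable: 7 of them at 62 and 2 at 61 total 556.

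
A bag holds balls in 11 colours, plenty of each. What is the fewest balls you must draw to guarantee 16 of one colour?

166

You could draw 15 of every colour without reaching 16 of any — 165 in all.
One more forces 16 of some colour, so 165 + 1 = 166.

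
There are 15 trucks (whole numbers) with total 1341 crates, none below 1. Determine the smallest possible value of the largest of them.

90

The 15 values sum to 1341, so their maximum is at least ⌈1341/15⌉ = 90.
Achievable: 6 of them at 90 and 9 at 89 total 1341.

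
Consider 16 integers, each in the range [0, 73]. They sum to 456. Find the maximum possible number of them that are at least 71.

6

With k values at 71 or above and the rest at least 0, the sum is at least 0 + 71k.
Since the sum is 456, we need 71k ≤ 456, i.e. k ≤ 6.
k = 6 is achieved by 6 values at 71 and 10 at 0, total 426; add 30 to one value (staying below 71) to reach 456.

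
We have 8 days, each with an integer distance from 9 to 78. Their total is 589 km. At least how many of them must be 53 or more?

Each value short of 53 is at most 52, costing at least 78 − 52 = 26 against the maximum total of 624.
We can afford to lose at most 624 − 589 = 35, so at most ⌊35/26⌋ = 1 fall short, and at least 7 are ≥ 53.
Exactly 7 works: 7 values at 78 and 1 at 52 total 598; lower one of the high values by 9 (still ≥ 53) to hit 589.

7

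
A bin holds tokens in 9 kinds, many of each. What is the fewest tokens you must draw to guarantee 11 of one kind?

You could draw 10 of every kind without reaching 11 of any — 90 in all.
One more forces 11 of some kind, so 90 + 1 = 91.

91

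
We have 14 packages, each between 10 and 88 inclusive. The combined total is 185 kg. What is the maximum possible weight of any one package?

Maximizing one value means minimizing the remaining 13.
The other 13 contribute at least 13 × 10 = 130, leaving at most 185 − 130 = 55.
Since 55 ≤ 88, this is achievable: one at 55 and 13 at 10.

55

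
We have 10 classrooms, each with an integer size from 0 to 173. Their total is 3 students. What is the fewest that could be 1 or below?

9

Let j be the number exceeding 1. Then the total is ≥ 2·j + 0·(10 − j) = 0 + 2j.
So 2j ≤ 3 and j ≤ 1; hence at least 10 − 1 = 9 are ≤ 1.
Exactly 9 works: 9 values at 0 and 1 at 2 total 2; raise one of the low values by 1 (still ≤ 1) to hit 3.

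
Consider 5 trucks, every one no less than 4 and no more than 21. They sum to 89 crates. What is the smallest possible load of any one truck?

5

Minimizing one value means maximizing the remaining 4.
The other 4 contribute at most 4 × 21 = 84, leaving at least 89 − 84 = 5.
Since 5 ≥ 4, this is achievable: one at 5 and 4 at 21.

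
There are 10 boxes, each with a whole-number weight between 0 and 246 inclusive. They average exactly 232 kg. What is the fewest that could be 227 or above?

The total is 10 × 232 = 2320.
Suppose at most 10 − j of them reach 227; then j values are ≤ 226 and the rest ≤ 246.
The total is then ≤ 226·j + 246·(10 − j) = 2460 − 20j. For this to be ≥ 2320 we need j ≤ 7, so at least 10 − 7 = 3 must reach 227.
Exactly 3 works: 3 values at 246 and 7 at 226 total 2320.

3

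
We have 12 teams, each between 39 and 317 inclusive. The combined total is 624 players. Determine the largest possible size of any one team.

To make one team as large as possible, make the other 11 as small as possible.
The other 11 contribute at least 11 × 39 = 429, leaving at most 624 − 429 = 195.
Since 195 ≤ 317, this is achievable: one at 195 and 11 at 39.

195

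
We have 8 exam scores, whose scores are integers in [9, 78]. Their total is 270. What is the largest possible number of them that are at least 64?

3

With k values at 64 or above and the rest at least 9, the sum is at least 72 + 55k.
Since the sum is 270, we need 55k ≤ 198, i.e. k ≤ 3.
k = 3 is achieved by 3 values at 64 and 5 at 9, total 237; add 33 to one value (staying below 64) to reach 270.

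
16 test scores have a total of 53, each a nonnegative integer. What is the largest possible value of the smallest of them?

The average is 53/16 < 4, so some value is ≤ 3.
Taking 11 copies of 3 and 5 copies of 4 gives exactly 53, so 3 is attained.

3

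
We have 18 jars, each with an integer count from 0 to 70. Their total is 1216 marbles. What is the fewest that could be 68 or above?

4

Suppose at most 18 − j of them reach 68; then j values are ≤ 67 and the rest ≤ 70.
The total is then ≤ 67·j + 70·(18 − j) = 1260 − 3j. For this to be ≥ 1216 we need j ≤ 14, so at least 18 − 14 = 4 must reach 68.
Exactly 4 works: 4 values at 70 and 14 at 67 total 1218; lower one of the high values by 2 (still ≥ 68) to hit 1216.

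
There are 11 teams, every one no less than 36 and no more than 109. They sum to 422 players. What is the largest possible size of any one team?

62

Maximizing one value means minimizing the remaining 10.
The other 10 contribute at least 10 × 36 = 360, leaving at most 422 − 360 = 62.
Since 62 ≤ 109, this is achievable: one at 62 and 10 at 36.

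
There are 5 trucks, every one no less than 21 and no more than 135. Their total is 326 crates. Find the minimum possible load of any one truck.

Minimizing one value means maximizing the remaining 4.
The other 4 can take up 4 × 135 = 540 ≥ 326 − 21, so one truck can sit at its floor of 21.
Achievable: one at 21 and the other 4 totalling 305, which fits since 4 × 21 ≤ 305 ≤ 4 × 135.

21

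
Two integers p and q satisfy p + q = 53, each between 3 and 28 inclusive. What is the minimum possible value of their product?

pq = p(53 − p) is concave in p, so over [25, 28] it is minimized at an endpoint.
At the endpoint p = 25, q = 53 − 25 = 28, so pq = 25 × 28 = 700.

700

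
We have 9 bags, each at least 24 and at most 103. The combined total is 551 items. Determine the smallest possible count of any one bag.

Minimizing one value means maximizing the remaining 8.
The other 8 can take up 8 × 103 = 824 ≥ 551 − 24, so one bag can sit at its floor of 24.
Achievable: one at 24 and the other 8 totalling 527, which fits since 8 × 24 ≤ 527 ≤ 8 × 103.

24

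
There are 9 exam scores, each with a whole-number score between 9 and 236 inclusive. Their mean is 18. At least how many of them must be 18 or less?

1

The total is 9 × 18 = 162.
Each value above 18 is at least 19, contributing at least 19 − 9 = 10 above the floor 9.
The sum exceeds the floor total 81 by 81, so at most ⌊81/10⌋ = 8 exceed 18, and at least 1 are ≤ 18.
Exactly 1 works: 1 value at 9 and 8 at 19 total 161; raise one of the low values by 1 (still ≤ 18) to hit 162.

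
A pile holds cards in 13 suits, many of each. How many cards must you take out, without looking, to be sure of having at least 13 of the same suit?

In the worst case you draw 12 of each of the 13 suits: 13 × 12 = 156.
One more forces 13 of some suit, so 156 + 1 = 157.

157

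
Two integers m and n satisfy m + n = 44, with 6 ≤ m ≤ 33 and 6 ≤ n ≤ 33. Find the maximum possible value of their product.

484

For a fixed sum, the product mn is largest when m and n are as close as possible.
Taking m = 22 and n = 22 (both in [6, 33]) gives mn = 484.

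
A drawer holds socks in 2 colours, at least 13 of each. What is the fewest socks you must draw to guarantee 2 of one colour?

3

In the worst case you draw 1 of each of the 2 colours: 2 × 1 = 2.
One more forces 2 of some colour, so 2 + 1 = 3.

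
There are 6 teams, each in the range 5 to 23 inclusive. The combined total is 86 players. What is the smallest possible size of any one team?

5

Minimizing one value means maximizing the remaining 5.
The other 5 can take up 5 × 23 = 115 ≥ 86 − 5, so one team can sit at its floor of 5.
Achievable: one at 5 and the other 5 totalling 81, which fits since 5 × 5 ≤ 81 ≤ 5 × 23.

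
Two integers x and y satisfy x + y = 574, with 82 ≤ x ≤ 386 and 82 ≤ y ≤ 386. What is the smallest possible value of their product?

xy = x(574 − x) is concave in x, so over [188, 386] it is minimized at an endpoint.
At the endpoint x = 188, y = 574 − 188 = 386, so xy = 188 × 386 = 72568.

72568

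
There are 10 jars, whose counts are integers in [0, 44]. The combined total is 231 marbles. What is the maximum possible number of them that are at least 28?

With k values at 28 or above and the rest at least 0, the sum is at least 0 + 28k.
Since the sum is 231, we need 28k ≤ 231, i.e. k ≤ 8.
k = 8 is achieved by 8 values at 28 and 2 at 0, total 224; add 7 to one value (staying below 28) to reach 231.

8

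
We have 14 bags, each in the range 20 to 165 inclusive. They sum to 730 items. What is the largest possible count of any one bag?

Maximizing one value means minimizing the remaining 13.
The other 13 contribute at least 13 × 20 = 260, leaving at most 730 − 260 = 470.
But each bag is capped at 165, so the maximum is 165.
Achievable: one at 165 and the other 13 totalling 565, which fits since 13 × 20 ≤ 565 ≤ 13 × 165.

165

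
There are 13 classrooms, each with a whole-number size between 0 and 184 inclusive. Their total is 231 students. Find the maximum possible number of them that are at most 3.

Suppose k of them are at most 3. Those contribute at most 3 each and the rest at most 184 each.
So the total is at most 3k + 184(13 − k) = 2392 − 181k. This must still be ≥ 231, so k ≤ 11.
k = 11 is achieved by 11 values at 3 and 2 at 184, total 401; lower one of the 184's by 170 (still > 3) to reach 231.

11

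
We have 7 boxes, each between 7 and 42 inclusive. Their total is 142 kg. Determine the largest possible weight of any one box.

To make one box as large as possible, make the other 6 as small as possible.
The other 6 contribute at least 6 × 7 = 42, leaving at most 142 − 42 = 100.
But each box is capped at 42, so the maximum is 42.
Achievable: one at 42 and the other 6 totalling 100, which fits since 6 × 7 ≤ 100 ≤ 6 × 42.

42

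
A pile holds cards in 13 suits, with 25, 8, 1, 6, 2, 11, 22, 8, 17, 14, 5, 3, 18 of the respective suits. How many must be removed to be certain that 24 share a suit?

139

In the worst case you take as many as possible of each suit without reaching 24: 23 + 8 + 1 + 6 + 2 + 11 + 22 + 8 + 17 + 14 + 5 + 3 + 18 = 138.
The next one must give 24 of some suit, so 138 + 1 = 139.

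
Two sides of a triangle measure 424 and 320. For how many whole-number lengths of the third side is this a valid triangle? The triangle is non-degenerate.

The triangle inequality gives |424 − 320| < c < 424 + 320, i.e. 104 < c < 744.
So c can be any integer from 105 to 743: 639 values.

639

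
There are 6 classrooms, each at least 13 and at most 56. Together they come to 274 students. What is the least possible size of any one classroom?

To make one classroom as small as possible, make the other 5 as large as possible.
The other 5 can take up 5 × 56 = 280 ≥ 274 − 13, so one classroom can sit at its floor of 13.
Achievable: one at 13 and the other 5 totalling 261, which fits since 5 × 13 ≤ 261 ≤ 5 × 56.

13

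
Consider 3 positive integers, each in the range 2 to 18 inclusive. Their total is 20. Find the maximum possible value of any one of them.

To make one integer as large as possible, make the other 2 as small as possible.
The other 2 contribute at least 2 × 2 = 4, leaving at most 20 − 4 = 16.
Since 16 ≤ 18, this is achievable: one at 16 and 2 at 2.

16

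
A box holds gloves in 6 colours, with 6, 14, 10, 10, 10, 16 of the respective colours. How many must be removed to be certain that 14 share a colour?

63

In the worst case you take as many as possible of each colour without reaching 14: 6 + 13 + 10 + 10 + 10 + 13 = 62.
The next one must give 14 of some colour, so 62 + 1 = 63.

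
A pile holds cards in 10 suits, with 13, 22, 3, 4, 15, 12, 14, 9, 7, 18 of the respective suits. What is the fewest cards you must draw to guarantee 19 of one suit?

114

In the worst case you take as many as possible of each suit without reaching 19: 13 + 18 + 3 + 4 + 15 + 12 + 14 + 9 + 7 + 18 = 113.
The next one must give 19 of some suit, so 113 + 1 = 114.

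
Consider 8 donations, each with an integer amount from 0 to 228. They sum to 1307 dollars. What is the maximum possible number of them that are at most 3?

2

Each value at 3 or below falls at least 228 − 3 = 225 short of the ceiling 228.
The ceiling total is 8 × 228 = 1824, and we need 1307, so at most ⌊(1824 − 1307)/225⌋ = 2 can be that low.
k = 2 is achieved by 2 values at 3 and 6 at 228, total 1374; lower one of the 228's by 67 (still > 3) to reach 1307.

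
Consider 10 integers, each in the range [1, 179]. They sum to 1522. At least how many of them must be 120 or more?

6

Suppose at most 10 − j of them reach 120; then j values are ≤ 119 and the rest ≤ 179.
The total is then ≤ 119·j + 179·(10 − j) = 1790 − 60j. For this to be ≥ 1522 we need j ≤ 4, so at least 10 − 4 = 6 must reach 120.
Exactly 6 works: 6 values at 179 and 4 at 119 total 1550; lower one of the high values by 28 (still ≥ 120) to hit 1522.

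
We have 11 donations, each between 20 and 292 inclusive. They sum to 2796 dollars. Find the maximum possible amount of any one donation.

292

To make one donation as large as possible, make the other 10 as small as possible.
The other 10 contribute at least 10 × 20 = 200, leaving at most 2796 − 200 = 2596.
But each donation is capped at 292, so the maximum is 292.
Achievable: one at 292 and the other 10 totalling 2504, which fits since 10 × 20 ≤ 2504 ≤ 10 × 292.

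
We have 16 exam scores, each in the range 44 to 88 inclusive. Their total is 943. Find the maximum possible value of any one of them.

88

To make one score as large as possible, make the other 15 as small as possible.
The other 15 contribute at least 15 × 44 = 660, leaving at most 943 − 660 = 283.
But each score is capped at 88, so the maximum is 88.
Achievable: one at 88 and the other 15 totalling 855, which fits since 15 × 44 ≤ 855 ≤ 15 × 88.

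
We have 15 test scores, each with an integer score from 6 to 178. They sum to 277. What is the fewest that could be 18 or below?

Let j be the number exceeding 18. Then the total is ≥ 19·j + 6·(15 − j) = 90 + 13j.
So 13j ≤ 187 and j ≤ 14; hence at least 15 − 14 = 1 are ≤ 18.
Exactly 1 works: 1 value at 6 and 14 at 19 total 272; raise one of the low values by 5 (still ≤ 18) to hit 277.

1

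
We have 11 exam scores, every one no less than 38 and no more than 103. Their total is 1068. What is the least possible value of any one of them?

Minimizing one value means maximizing the remaining 10.
The other 10 contribute at most 10 × 103 = 1030, leaving at least 1068 − 1030 = 38.
Since 38 ≥ 38, this is achievable: one at 38 and 10 at 103.

38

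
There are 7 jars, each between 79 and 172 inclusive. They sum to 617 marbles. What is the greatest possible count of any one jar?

To make one jar as large as possible, make the other 6 as small as possible.
The other 6 contribute at least 6 × 79 = 474, leaving at most 617 − 474 = 143.
Since 143 ≤ 172, this is achievable: one at 143 and 6 at 79.

143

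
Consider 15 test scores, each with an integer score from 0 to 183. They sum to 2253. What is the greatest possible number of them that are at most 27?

Suppose k of them are at most 27. Those contribute at most 27 each and the rest at most 183 each.
So the total is at most 27k + 183(15 − k) = 2745 − 156k. This must still be ≥ 2253, so k ≤ 3.
k = 3 is achieved by 3 values at 27 and 12 at 183, total 2277; lower one of the 183's by 24 (still > 27) to reach 2253.

3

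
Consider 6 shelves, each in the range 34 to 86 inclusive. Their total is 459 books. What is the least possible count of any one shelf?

34

To make one shelf as small as possible, make the other 5 as large as possible.
The other 5 can take up 5 × 86 = 430 ≥ 459 − 34, so one shelf can sit at its floor of 34.
Achievable: one at 34 and the other 5 totalling 425, which fits since 5 × 34 ≤ 425 ≤ 5 × 86.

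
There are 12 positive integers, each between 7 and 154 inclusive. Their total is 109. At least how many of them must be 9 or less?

If only k of them are at most 9, the other 12 − k are at least 10, so the total is at least (12 − k)·10 + k·7.
This is ≤ 109, so (12 − k)·10 + 7k ≤ 109, which gives k ≥ 4.
Exactly 4 works: 4 values at 7 and 8 at 10 total 108; raise one of the low values by 1 (still ≤ 9) to hit 109.

4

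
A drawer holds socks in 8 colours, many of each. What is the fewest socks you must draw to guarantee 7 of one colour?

49

You could draw 6 of every colour without reaching 7 of any — 48 in all.
One more forces 7 of some colour, so 48 + 1 = 49.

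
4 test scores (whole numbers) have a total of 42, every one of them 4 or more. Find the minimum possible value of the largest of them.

11

Some value must be at least ⌈42/4⌉ = 11, since 4 × 10 = 40 < 42.
Taking 2 copies of 10 and 2 copies of 11 gives exactly 42, so 11 is attained.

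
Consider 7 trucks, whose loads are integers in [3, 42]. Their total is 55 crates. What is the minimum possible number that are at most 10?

3

Let j be the number exceeding 10. Then the total is ≥ 11·j + 3·(7 − j) = 21 + 8j.
So 8j ≤ 34 and j ≤ 4; hence at least 7 − 4 = 3 are ≤ 10.
Exactly 3 works: 3 values at 3 and 4 at 11 total 53; raise one of the low values by 2 (still ≤ 10) to hit 55.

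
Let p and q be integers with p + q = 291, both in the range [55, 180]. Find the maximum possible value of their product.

21170

For a fixed sum, the product pq is largest when p and q are as close as possible.
Taking p = 145 and q = 146 (both in [55, 180]) gives pq = 21170.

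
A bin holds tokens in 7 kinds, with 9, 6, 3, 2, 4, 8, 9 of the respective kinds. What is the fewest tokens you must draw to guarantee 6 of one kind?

30

In the worst case you take as many as possible of each kind without reaching 6: 5 + 5 + 3 + 2 + 4 + 5 + 5 = 29.
The next one must give 6 of some kind, so 29 + 1 = 30.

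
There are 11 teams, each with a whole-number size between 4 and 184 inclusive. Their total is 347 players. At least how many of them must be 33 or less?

1

Let j be the number exceeding 33. Then the total is ≥ 34·j + 4·(11 − j) = 44 + 30j.
So 30j ≤ 303 and j ≤ 10; hence at least 11 − 10 = 1 are ≤ 33.
Exactly 1 works: 1 value at 4 and 10 at 34 total 344; raise one of the low values by 3 (still ≤ 33) to hit 347.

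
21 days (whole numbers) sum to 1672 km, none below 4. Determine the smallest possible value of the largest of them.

80

Some value must be at least ⌈1672/21⌉ = 80, since 21 × 79 = 1659 < 1672.
Equality holds with 13 values of 80 and 8 values of 79.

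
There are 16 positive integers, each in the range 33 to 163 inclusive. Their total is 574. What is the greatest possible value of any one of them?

Maximizing one value means minimizing the remaining 15.
The other 15 contribute at least 15 × 33 = 495, leaving at most 574 − 495 = 79.
Since 79 ≤ 163, this is achievable: one at 79 and 15 at 33.

79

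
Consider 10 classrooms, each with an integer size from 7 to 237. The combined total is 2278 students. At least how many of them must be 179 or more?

9

If only k of them are at least 179, the other 10 − k are at most 178, so the total is at most k·237 + (10 − k)·178.
This must reach 2278, so k·237 + (10 − k)·178 ≥ 2278, giving k ≥ 9.
Exactly 9 works: 9 values at 237 and 1 at 178 total 2311; lower one of the high values by 33 (still ≥ 179) to hit 2278.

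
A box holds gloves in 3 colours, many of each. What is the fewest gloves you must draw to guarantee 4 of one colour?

10

You could draw 3 of every colour without reaching 4 of any — 9 in all.
One more forces 4 of some colour, so 9 + 1 = 10.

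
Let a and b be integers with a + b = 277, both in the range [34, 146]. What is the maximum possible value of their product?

For a fixed sum, the product ab is largest when a and b are as close as possible.
Taking a = 138 and b = 139 (both in [34, 146]) gives ab = 19182.

19182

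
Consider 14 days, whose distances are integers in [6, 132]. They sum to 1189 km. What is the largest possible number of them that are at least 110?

10

If k of the values are ≥ 110, the total is ≥ 110k + 6(14 − k).
Setting 110k + 6(14 − k) ≤ 1189 gives 104k ≤ 1105, so k ≤ 10.
k = 10 is achieved by 10 values at 110 and 4 at 6, total 1124; add 65 to one value (staying below 110) to reach 1189.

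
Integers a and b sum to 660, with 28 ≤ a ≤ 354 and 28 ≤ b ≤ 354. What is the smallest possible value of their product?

Since a + b is fixed, pushing one of them to its bound minimizes the product.
At the endpoint a = 306, b = 660 − 306 = 354, so ab = 306 × 354 = 108324.

108324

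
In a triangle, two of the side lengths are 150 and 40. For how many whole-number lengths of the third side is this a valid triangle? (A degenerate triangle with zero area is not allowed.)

79

The triangle inequality gives |150 − 40| < c < 150 + 40, i.e. 110 < c < 190.
So c can be any integer from 111 to 189: 79 values.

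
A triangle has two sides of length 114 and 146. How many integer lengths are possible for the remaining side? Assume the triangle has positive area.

The triangle inequality gives |114 − 146| < c < 114 + 146, i.e. 32 < c < 260.
So c can be any integer from 33 to 259: 227 values.

227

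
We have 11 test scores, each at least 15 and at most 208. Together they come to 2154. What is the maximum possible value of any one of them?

To make one score as large as possible, make the other 10 as small as possible.
The other 10 contribute at least 10 × 15 = 150, leaving at most 2154 − 150 = 2004.
But each score is capped at 208, so the maximum is 208.
Achievable: one at 208 and the other 10 totalling 1946, which fits since 10 × 15 ≤ 1946 ≤ 10 × 208.

208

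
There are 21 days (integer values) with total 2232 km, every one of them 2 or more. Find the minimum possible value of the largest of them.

107

The 21 values sum to 2232, so their maximum is at least ⌈2232/21⌉ = 107.
Achievable: 6 of them at 107 and 15 at 106 total 2232.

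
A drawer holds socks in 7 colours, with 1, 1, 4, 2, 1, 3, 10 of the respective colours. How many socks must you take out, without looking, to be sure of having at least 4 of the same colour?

In the worst case you take as many as possible of each colour without reaching 4: 1 + 1 + 3 + 2 + 1 + 3 + 3 = 14.
The next one must give 4 of some colour, so 14 + 1 = 15.

15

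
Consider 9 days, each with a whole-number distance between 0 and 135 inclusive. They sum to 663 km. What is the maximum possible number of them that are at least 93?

With k values at 93 or above and the rest at least 0, the sum is at least 0 + 93k.
Since the sum is 663, we need 93k ≤ 663, i.e. k ≤ 7.
k = 7 is achieved by 7 values at 93 and 2 at 0, total 651; add 12 to one value (staying below 93) to reach 663.

7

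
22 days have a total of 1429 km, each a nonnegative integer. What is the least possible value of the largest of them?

Some value must be at least ⌈1429/22⌉ = 65, since 22 × 64 = 1408 < 1429.
Achievable: 21 of them at 65 and 1 at 64 total 1429.

65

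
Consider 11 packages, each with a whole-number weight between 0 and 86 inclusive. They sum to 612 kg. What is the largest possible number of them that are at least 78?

7

Suppose k of them are at least 78. Those contribute at least 78 each and the other 11 − k at least 0 each.
So the total is at least 78k + 0(11 − k) = 0 + 78k. This must be ≤ 612, giving k ≤ 7.
k = 7 is achieved by 7 values at 78 and 4 at 0, total 546; add 66 to one value (staying below 78) to reach 612.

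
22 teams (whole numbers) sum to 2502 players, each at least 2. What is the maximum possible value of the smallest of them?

The 22 values sum to 2502, so their minimum is at most ⌊2502/22⌋ = 113.
Taking 6 copies of 113 and 16 copies of 114 gives exactly 2502, so 113 is attained.

113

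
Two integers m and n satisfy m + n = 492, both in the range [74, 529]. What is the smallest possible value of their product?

30932

For a fixed sum, mn is smallest when m and n are as far apart as possible.
At the endpoint m = 74, n = 492 − 74 = 418, so mn = 74 × 418 = 30932.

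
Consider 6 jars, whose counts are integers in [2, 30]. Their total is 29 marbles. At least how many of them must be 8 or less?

4

Let j be the number exceeding 8. Then the total is ≥ 9·j + 2·(6 − j) = 12 + 7j.
So 7j ≤ 17 and j ≤ 2; hence at least 6 − 2 = 4 are ≤ 8.
Exactly 4 works: 4 values at 2 and 2 at 9 total 26; raise one of the low values by 3 (still ≤ 8) to hit 29.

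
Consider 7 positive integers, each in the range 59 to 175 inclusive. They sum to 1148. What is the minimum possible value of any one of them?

98

Minimizing one value means maximizing the remaining 6.
The other 6 contribute at most 6 × 175 = 1050, leaving at least 1148 − 1050 = 98.
Since 98 ≥ 59, this is achievable: one at 98 and 6 at 175.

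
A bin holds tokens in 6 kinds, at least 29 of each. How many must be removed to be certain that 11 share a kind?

You could draw 10 of every kind without reaching 11 of any — 60 in all.
One more forces 11 of some kind, so 60 + 1 = 61.

61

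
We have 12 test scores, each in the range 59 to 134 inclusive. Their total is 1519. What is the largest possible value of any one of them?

To make one score as large as possible, make the other 11 as small as possible.
The other 11 contribute at least 11 × 59 = 649, leaving at most 1519 − 649 = 870.
But each score is capped at 134, so the maximum is 134.
Achievable: one at 134 and the other 11 totalling 1385, which fits since 11 × 59 ≤ 1385 ≤ 11 × 134.

134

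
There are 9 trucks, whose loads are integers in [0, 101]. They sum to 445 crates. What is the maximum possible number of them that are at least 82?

5

Suppose k of them are at least 82. Those contribute at least 82 each and the other 9 − k at least 0 each.
So the total is at least 82k + 0(9 − k) = 0 + 82k. This must be ≤ 445, giving k ≤ 5.
k = 5 is achieved by 5 values at 82 and 4 at 0, total 410; add 35 to one value (staying below 82) to reach 445.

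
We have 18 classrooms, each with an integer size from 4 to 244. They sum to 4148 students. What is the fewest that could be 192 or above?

14

Each value short of 192 is at most 191, costing at least 244 − 191 = 53 against the maximum total of 4392.
We can afford to lose at most 4392 − 4148 = 244, so at most ⌊244/53⌋ = 4 fall short, and at least 14 are ≥ 192.
Exactly 14 works: 14 values at 244 and 4 at 191 total 4180; lower one of the high values by 32 (still ≥ 192) to hit 4148.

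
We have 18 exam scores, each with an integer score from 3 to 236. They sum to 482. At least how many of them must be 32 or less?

Let j be the number exceeding 32. Then the total is ≥ 33·j + 3·(18 − j) = 54 + 30j.
So 30j ≤ 428 and j ≤ 14; hence at least 18 − 14 = 4 are ≤ 32.
Exactly 4 works: 4 values at 3 and 14 at 33 total 474; raise one of the low values by 8 (still ≤ 32) to hit 482.

4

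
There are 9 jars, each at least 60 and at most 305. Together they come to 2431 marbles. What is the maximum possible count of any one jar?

Maximizing one value means minimizing the remaining 8.
The other 8 contribute at least 8 × 60 = 480, leaving at most 2431 − 480 = 1951.
But each jar is capped at 305, so the maximum is 305.
Achievable: one at 305 and the other 8 totalling 2126, which fits since 8 × 60 ≤ 2126 ≤ 8 × 305.

305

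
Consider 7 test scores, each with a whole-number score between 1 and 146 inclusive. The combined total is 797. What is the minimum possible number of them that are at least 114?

1

Each value short of 114 is at most 113, costing at least 146 − 113 = 33 against the maximum total of 1022.
We can afford to lose at most 1022 − 797 = 225, so at most ⌊225/33⌋ = 6 fall short, and at least 1 are ≥ 114.
Exactly 1 works: 1 value at 146 and 6 at 113 total 824; lower one of the high values by 27 (still ≥ 114) to hit 797.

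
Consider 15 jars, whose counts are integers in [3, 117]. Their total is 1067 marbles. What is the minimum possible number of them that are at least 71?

1

If only k of them are at least 71, the other 15 − k are at most 70, so the total is at most k·117 + (15 − k)·70.
This must reach 1067, so k·117 + (15 − k)·70 ≥ 1067, giving k ≥ 1.
Exactly 1 works: 1 value at 117 and 14 at 70 total 1097; lower one of the high values by 30 (still ≥ 71) to hit 1067.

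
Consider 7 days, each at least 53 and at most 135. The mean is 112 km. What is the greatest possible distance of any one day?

135

Maximizing one value means minimizing the remaining 6.
The total is 7 × 112 = 784.
The other 6 contribute at least 6 × 53 = 318, leaving at most 784 − 318 = 466.
But each day is capped at 135, so the maximum is 135.
Achievable: one at 135 and the other 6 totalling 649, which fits since 6 × 53 ≤ 649 ≤ 6 × 135.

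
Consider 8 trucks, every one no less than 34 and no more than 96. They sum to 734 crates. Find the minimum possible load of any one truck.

62

To make one truck as small as possible, make the other 7 as large as possible.
The other 7 contribute at most 7 × 96 = 672, leaving at least 734 − 672 = 62.
Since 62 ≥ 34, this is achievable: one at 62 and 7 at 96.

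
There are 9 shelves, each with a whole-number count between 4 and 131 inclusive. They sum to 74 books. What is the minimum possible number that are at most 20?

Each value above 20 is at least 21, contributing at least 21 − 4 = 17 above the floor 4.
The sum exceeds the floor total 36 by 38, so at most ⌊38/17⌋ = 2 exceed 20, and at least 7 are ≤ 20.
Exactly 7 works: 7 values at 4 and 2 at 21 total 70; raise one of the low values by 4 (still ≤ 20) to hit 74.

7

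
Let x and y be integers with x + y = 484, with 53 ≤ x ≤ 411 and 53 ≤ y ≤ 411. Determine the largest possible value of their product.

58564

With x + y fixed, xy peaks when the two are closest together.
Taking x = 242 and y = 242 (both in [53, 411]) gives xy = 58564.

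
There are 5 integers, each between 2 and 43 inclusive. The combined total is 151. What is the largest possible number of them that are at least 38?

If k of the values are ≥ 38, the total is ≥ 38k + 2(5 − k).
Setting 38k + 2(5 − k) ≤ 151 gives 36k ≤ 141, so k ≤ 3.
k = 3 is achieved by 3 values at 38 and 2 at 2, total 118; add 33 to one value (staying below 38) to reach 151.

3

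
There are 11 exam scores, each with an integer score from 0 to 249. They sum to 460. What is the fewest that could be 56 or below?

3

Let j be the number exceeding 56. Then the total is ≥ 57·j + 0·(11 − j) = 0 + 57j.
So 57j ≤ 460 and j ≤ 8; hence at least 11 − 8 = 3 are ≤ 56.
Exactly 3 works: 3 values at 0 and 8 at 57 total 456; raise one of the low values by 4 (still ≤ 56) to hit 460.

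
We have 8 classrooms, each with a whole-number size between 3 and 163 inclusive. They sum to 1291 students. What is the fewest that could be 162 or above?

2

Suppose at most 8 − j of them reach 162; then j values are ≤ 161 and the rest ≤ 163.
The total is then ≤ 161·j + 163·(8 − j) = 1304 − 2j. For this to be ≥ 1291 we need j ≤ 6, so at least 8 − 6 = 2 must reach 162.
Exactly 2 works: 2 values at 163 and 6 at 161 total 1292; lower one of the high values by 1 (still ≥ 162) to hit 1291.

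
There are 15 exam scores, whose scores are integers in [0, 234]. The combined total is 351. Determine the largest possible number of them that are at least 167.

If k of the values are ≥ 167, the total is ≥ 167k + 0(15 − k).
Setting 167k + 0(15 − k) ≤ 351 gives 167k ≤ 351, so k ≤ 2.
k = 2 is achieved by 2 values at 167 and 13 at 0, total 334; add 17 to one value (staying below 167) to reach 351.

2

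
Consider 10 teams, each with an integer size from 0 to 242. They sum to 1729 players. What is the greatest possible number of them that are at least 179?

9

If k of the values are ≥ 179, the total is ≥ 179k + 0(10 − k).
Setting 179k + 0(10 − k) ≤ 1729 gives 179k ≤ 1729, so k ≤ 9.
k = 9 is achieved by 9 values at 179 and 1 at 0, total 1611; add 118 to one value (staying below 179) to reach 1729.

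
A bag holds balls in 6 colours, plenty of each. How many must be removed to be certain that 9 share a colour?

In the worst case you draw 8 of each of the 6 colours: 6 × 8 = 48.
One more forces 9 of some colour, so 48 + 1 = 49.

49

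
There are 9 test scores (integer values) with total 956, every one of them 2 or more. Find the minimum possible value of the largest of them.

107

If every one of the 9 were at most 106, the total would be at most 9 × 106 = 954 < 956.
Achievable: 2 of them at 107 and 7 at 106 total 956.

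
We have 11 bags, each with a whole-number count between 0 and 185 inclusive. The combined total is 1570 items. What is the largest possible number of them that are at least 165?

9

With k values at 165 or above and the rest at least 0, the sum is at least 0 + 165k.
Since the sum is 1570, we need 165k ≤ 1570, i.e. k ≤ 9.
k = 9 is achieved by 9 values at 165 and 2 at 0, total 1485; add 85 to one value (staying below 165) to reach 1570.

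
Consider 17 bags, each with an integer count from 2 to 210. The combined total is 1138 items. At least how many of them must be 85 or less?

If only k of them are at most 85, the other 17 − k are at least 86, so the total is at least (17 − k)·86 + k·2.
This is ≤ 1138, so (17 − k)·86 + 2k ≤ 1138, which gives k ≥ 4.
Exactly 4 works: 4 values at 2 and 13 at 86 total 1126; raise one of the low values by 12 (still ≤ 85) to hit 1138.

4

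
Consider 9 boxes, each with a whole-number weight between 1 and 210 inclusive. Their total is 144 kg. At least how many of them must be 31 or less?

Each value above 31 is at least 32, contributing at least 32 − 1 = 31 above the floor 1.
The sum exceeds the floor total 9 by 135, so at most ⌊135/31⌋ = 4 exceed 31, and at least 5 are ≤ 31.
Exactly 5 works: 5 values at 1 and 4 at 32 total 133; raise one of the low values by 11 (still ≤ 31) to hit 144.

5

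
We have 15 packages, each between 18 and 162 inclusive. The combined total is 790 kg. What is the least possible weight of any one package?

To make one package as small as possible, make the other 14 as large as possible.
The other 14 can take up 14 × 162 = 2268 ≥ 790 − 18, so one package can sit at its floor of 18.
Achievable: one at 18 and the other 14 totalling 772, which fits since 14 × 18 ≤ 772 ≤ 14 × 162.

18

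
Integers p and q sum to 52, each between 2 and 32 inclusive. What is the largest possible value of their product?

pq = p(52 − p) is maximized when p is as near 52/2 as the bounds allow.
Taking p = 26 and q = 26 (both in [2, 32]) gives pq = 676.

676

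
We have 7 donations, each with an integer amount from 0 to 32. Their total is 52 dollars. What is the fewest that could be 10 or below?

3

If only k of them are at most 10, the other 7 − k are at least 11, so the total is at least (7 − k)·11 + k·0.
This is ≤ 52, so (7 − k)·11 + 0k ≤ 52, which gives k ≥ 3.
Exactly 3 works: 3 values at 0 and 4 at 11 total 44; raise one of the low values by 8 (still ≤ 10) to hit 52.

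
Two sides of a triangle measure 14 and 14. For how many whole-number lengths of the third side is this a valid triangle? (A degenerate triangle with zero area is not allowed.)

27

The triangle inequality gives |14 − 14| < c < 14 + 14, i.e. 0 < c < 28.
So c can be any integer from 1 to 27: 27 values.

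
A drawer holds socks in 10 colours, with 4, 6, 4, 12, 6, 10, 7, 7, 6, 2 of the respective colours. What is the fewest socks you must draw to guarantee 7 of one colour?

53

In the worst case you take as many as possible of each colour without reaching 7: 4 + 6 + 4 + 6 + 6 + 6 + 6 + 6 + 6 + 2 = 52.
The next one must give 7 of some colour, so 52 + 1 = 53.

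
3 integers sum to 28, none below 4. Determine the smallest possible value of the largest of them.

Some value must be at least ⌈28/3⌉ = 10, since 3 × 9 = 27 < 28.
Taking 2 copies of 9 and 1 copy of 10 gives exactly 28, so 10 is attained.

10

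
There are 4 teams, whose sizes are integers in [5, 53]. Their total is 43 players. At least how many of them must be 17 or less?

3

If only k of them are at most 17, the other 4 − k are at least 18, so the total is at least (4 − k)·18 + k·5.
This is ≤ 43, so (4 − k)·18 + 5k ≤ 43, which gives k ≥ 3.
Exactly 3 works: 3 values at 5 and 1 at 18 total 33; raise one of the low values by 10 (still ≤ 17) to hit 43.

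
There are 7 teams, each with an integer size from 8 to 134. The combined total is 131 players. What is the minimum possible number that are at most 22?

If only k of them are at most 22, the other 7 − k are at least 23, so the total is at least (7 − k)·23 + k·8.
This is ≤ 131, so (7 − k)·23 + 8k ≤ 131, which gives k ≥ 2.
Exactly 2 works: 2 values at 8 and 5 at 23 total 131.

2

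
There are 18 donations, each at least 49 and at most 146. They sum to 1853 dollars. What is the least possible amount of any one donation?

49

Minimizing one value means maximizing the remaining 17.
The other 17 can take up 17 × 146 = 2482 ≥ 1853 − 49, so one donation can sit at its floor of 49.
Achievable: one at 49 and the other 17 totalling 1804, which fits since 17 × 49 ≤ 1804 ≤ 17 × 146.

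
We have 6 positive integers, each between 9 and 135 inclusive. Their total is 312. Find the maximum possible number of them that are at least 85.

If k of the values are ≥ 85, the total is ≥ 85k + 9(6 − k).
Setting 85k + 9(6 − k) ≤ 312 gives 76k ≤ 258, so k ≤ 3.
k = 3 is achieved by 3 values at 85 and 3 at 9, total 282; add 30 to one value (staying below 85) to reach 312.

3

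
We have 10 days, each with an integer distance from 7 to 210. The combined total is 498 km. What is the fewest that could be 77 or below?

4

Each value above 77 is at least 78, contributing at least 78 − 7 = 71 above the floor 7.
The sum exceeds the floor total 70 by 428, so at most ⌊428/71⌋ = 6 exceed 77, and at least 4 are ≤ 77.
Exactly 4 works: 4 values at 7 and 6 at 78 total 496; raise one of the low values by 2 (still ≤ 77) to hit 498.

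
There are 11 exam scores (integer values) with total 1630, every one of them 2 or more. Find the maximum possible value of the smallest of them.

148

The average is 1630/11 < 149, so some value is ≤ 148.
Equality holds with 9 values of 148 and 2 values of 149.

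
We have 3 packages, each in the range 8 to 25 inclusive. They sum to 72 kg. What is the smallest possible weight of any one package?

Minimizing one value means maximizing the remaining 2.
The other 2 contribute at most 2 × 25 = 50, leaving at least 72 − 50 = 22.
Since 22 ≥ 8, this is achievable: one at 22 and 2 at 25.

22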